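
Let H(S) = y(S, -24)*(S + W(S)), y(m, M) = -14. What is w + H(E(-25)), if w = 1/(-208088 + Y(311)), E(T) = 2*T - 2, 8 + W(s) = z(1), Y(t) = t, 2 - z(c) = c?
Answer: 171623801/207777 ≈ 826.00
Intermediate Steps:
z(c) = 2 - c
W(s) = -7 (W(s) = -8 + (2 - 1*1) = -8 + (2 - 1) = -8 + 1 = -7)
E(T) = -2 + 2*T
w = -1/207777 (w = 1/(-208088 + 311) = 1/(-207777) = -1/207777 ≈ -4.8128e-6)
H(S) = 98 - 14*S (H(S) = -14*(S - 7) = -14*(-7 + S) = 98 - 14*S)
w + H(E(-25)) = -1/207777 + (98 - 14*(-2 + 2*(-25))) = -1/207777 + (98 - 14*(-2 - 50)) = -1/207777 + (98 - 14*(-52)) = -1/207777 + (98 + 728) = -1/207777 + 826 = 171623801/207777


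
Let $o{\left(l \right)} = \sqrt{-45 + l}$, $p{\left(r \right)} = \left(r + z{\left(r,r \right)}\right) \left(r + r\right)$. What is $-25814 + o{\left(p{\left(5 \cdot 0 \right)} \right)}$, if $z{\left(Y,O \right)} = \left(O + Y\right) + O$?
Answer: $-25814 + 3 i \sqrt{5} \approx -25814.0 + 6.7082 i$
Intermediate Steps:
$z{\left(Y,O \right)} = Y + 2 O$
$p{\left(r \right)} = 8 r^{2}$ ($p{\left(r \right)} = \left(r + \left(r + 2 r\right)\right) \left(r + r\right) = \left(r + 3 r\right) 2 r = 4 r 2 r = 8 r^{2}$)
$-25814 + o{\left(p{\left(5 \cdot 0 \right)} \right)} = -25814 + \sqrt{-45 + 8 \left(5 \cdot 0\right)^{2}} = -25814 + \sqrt{-45 + 8 \cdot 0^{2}} = -25814 + \sqrt{-45 + 8 \cdot 0} = -25814 + \sqrt{-45 + 0} = -25814 + \sqrt{-45} = -25814 + 3 i \sqrt{5}$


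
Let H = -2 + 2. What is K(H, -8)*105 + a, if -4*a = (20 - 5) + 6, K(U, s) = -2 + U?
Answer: -861/4 ≈ -215.25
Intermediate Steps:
H = 0
a = -21/4 (a = -((20 - 5) + 6)/4 = -(15 + 6)/4 = -1/4*21 = -21/4 ≈ -5.2500)
K(H, -8)*105 + a = (-2 + 0)*105 - 21/4 = -2*105 - 21/4 = -210 - 21/4 = -861/4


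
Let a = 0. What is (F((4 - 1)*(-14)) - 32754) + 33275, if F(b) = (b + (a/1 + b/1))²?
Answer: 7577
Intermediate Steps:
F(b) = 4*b² (F(b) = (b + (0/1 + b/1))² = (b + (0*1 + b*1))² = (b + (0 + b))² = (b + b)² = (2*b)² = 4*b²)
(F((4 - 1)*(-14)) - 32754) + 33275 = (4*((4 - 1)*(-14))² - 32754) + 33275 = (4*(3*(-14))² - 32754) + 33275 = (4*(-42)² - 32754) + 33275 = (4*1764 - 32754) + 33275 = (7056 - 32754) + 33275 = -25698 + 33275 = 7577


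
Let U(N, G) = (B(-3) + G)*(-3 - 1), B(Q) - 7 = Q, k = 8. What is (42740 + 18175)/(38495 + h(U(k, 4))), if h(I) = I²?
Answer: 20305/13173 ≈ 1.5414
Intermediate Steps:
B(Q) = 7 + Q
U(N, G) = -16 - 4*G (U(N, G) = ((7 - 3) + G)*(-3 - 1) = (4 + G)*(-4) = -16 - 4*G)
(42740 + 18175)/(38495 + h(U(k, 4))) = (42740 + 18175)/(38495 + (-16 - 4*4)²) = 60915/(38495 + (-16 - 16)²) = 60915/(38495 + (-32)²) = 60915/(38495 + 1024) = 60915/39519 = 60915*(1/39519) = 20305/13173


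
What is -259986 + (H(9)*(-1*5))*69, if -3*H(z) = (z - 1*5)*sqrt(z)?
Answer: -258606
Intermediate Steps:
H(z) = -sqrt(z)*(-5 + z)/3 (H(z) = -(z - 1*5)*sqrt(z)/3 = -(z - 5)*sqrt(z)/3 = -(-5 + z)*sqrt(z)/3 = -sqrt(z)*(-5 + z)/3)
-259986 + (H(9)*(-1*5))*69 = -259986 + ((sqrt(9)*(5 - 1*9)/3)*(-1*5))*69 = -259986 + (((1/3)*3*(5 - 9))*(-5))*69 = -259986 + (((1/3)*3*(-4))*(-5))*69 = -259986 - 4*(-5)*69 = -259986 + 20*69 = -259986 + 1380 = -258606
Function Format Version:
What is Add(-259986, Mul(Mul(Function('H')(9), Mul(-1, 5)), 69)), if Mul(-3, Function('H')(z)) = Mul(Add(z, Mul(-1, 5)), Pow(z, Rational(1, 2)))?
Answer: -258606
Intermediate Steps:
Function('H')(z) = Mul(Rational(-1, 3), Pow(z, Rational(1, 2)), Add(-5, z)) (Function('H')(z) = Mul(Rational(-1, 3), Mul(Add(z, Mul(-1, 5)), Pow(z, Rational(1, 2)))) = Mul(Rational(-1, 3), Mul(Add(z, -5), Pow(z, Rational(1, 2)))) = Mul(Rational(-1, 3), Mul(Add(-5, z), Pow(z, Rational(1, 2)))) = Mul(Rational(-1, 3), Mul(Pow(z, Rational(1, 2)), Add(-5, z))) = Mul(Rational(-1, 3), Pow(z, Rational(1, 2)), Add(-5, z)))
Add(-259986, Mul(Mul(Function('H')(9), Mul(-1, 5)), 69)) = Add(-259986, Mul(Mul(Mul(Rational(1, 3), Pow(9, Rational(1, 2)), Add(5, Mul(-1, 9))), Mul(-1, 5)), 69)) = Add(-259986, Mul(Mul(Mul(Rational(1, 3), 3, Add(5, -9)), -5), 69)) = Add(-259986, Mul(Mul(Mul(Rational(1, 3), 3, -4), -5), 69)) = Add(-259986, Mul(Mul(-4, -5), 69)) = Add(-259986, Mul(20, 69)) = Add(-259986, 1380) = -258606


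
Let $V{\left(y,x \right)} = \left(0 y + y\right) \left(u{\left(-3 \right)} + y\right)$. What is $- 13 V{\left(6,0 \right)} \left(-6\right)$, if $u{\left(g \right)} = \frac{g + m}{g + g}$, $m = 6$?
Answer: $2574$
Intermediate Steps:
$u{\left(g \right)} = \frac{6 + g}{2 g}$ ($u{\left(g \right)} = \frac{g + 6}{g + g} = \frac{6 + g}{2 g}$)
$V{\left(y,x \right)} = y \left(- \frac{1}{2} + y\right)$ ($V{\left(y,x \right)} = \left(0 y + y\right) \left(\frac{6 - 3}{2 \left(-3\right)} + y\right) = \left(0 + y\right) \left(\frac{1}{2} \left(- \frac{1}{3}\right) 3 + y\right) = y \left(- \frac{1}{2} + y\right)$)
$- 13 V{\left(6,0 \right)} \left(-6\right) = - 13 \cdot 6 \left(- \frac{1}{2} + 6\right) \left(-6\right) = - 13 \cdot 6 \cdot \frac{11}{2} \left(-6\right) = \left(-13\right) 33 \left(-6\right) = \left(-429\right) \left(-6\right) = 2574$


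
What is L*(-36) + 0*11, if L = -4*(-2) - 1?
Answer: -252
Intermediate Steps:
L = 7 (L = 8 - 1 = 7)
L*(-36) + 0*11 = 7*(-36) + 0*11 = -252 + 0 = -252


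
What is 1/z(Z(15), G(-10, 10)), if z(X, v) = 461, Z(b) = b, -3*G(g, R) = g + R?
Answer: 1/461 ≈ 0.0021692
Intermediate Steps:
G(g, R) = -R/3 - g/3 (G(g, R) = -(g + R)/3 = -(R + g)/3 = -R/3 - g/3)
1/z(Z(15), G(-10, 10)) = 1/461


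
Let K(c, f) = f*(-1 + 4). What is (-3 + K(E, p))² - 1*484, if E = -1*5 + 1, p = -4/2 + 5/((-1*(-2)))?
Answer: -1927/4 ≈ -481.75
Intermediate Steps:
p = ½ (p = -4*½ + 5/2 = -2 + 5*(½) = -2 + 5/2 = ½ ≈ 0.50000)
E = -4 (E = -5 + 1 = -4)
K(c, f) = 3*f (K(c, f) = f*3 = 3*f)
(-3 + K(E, p))² - 1*484 = (-3 + 3*(½))² - 1*484 = (-3 + 3/2)² - 484 = (-3/2)² - 484 = 9/4 - 484 = -1927/4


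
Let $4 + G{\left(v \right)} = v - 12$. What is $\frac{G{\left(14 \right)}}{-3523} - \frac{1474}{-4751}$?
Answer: $\frac{5202404}{16737773} \approx 0.31082$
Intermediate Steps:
$G{\left(v \right)} = -16 + v$ ($G{\left(v \right)} = -4 + \left(v - 12\right) = -4 + \left(-12 + v\right) = -16 + v$)
$\frac{G{\left(14 \right)}}{-3523} - \frac{1474}{-4751} = \frac{-16 + 14}{-3523} - \frac{1474}{-4751} = \left(-2\right) \left(- \frac{1}{3523}\right) - - \frac{1474}{4751} = \frac{2}{3523} + \frac{1474}{4751} = \frac{5202404}{16737773}$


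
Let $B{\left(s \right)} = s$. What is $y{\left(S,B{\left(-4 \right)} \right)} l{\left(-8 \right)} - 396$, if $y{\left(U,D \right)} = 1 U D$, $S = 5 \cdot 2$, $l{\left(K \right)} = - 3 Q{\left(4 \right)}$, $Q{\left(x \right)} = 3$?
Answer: $-36$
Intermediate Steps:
$l{\left(K \right)} = -9$ ($l{\left(K \right)} = \left(-3\right) 3 = -9$)
$S = 10$
$y{\left(U,D \right)} = D U$ ($y{\left(U,D \right)} = U D = D U$)
$y{\left(S,B{\left(-4 \right)} \right)} l{\left(-8 \right)} - 396 = \left(-4\right) 10 \left(-9\right) - 396 = \left(-40\right) \left(-9\right) - 396 = 360 - 396 = -36$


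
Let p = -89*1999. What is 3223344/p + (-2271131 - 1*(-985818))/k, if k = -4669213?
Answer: -14821808387129/830704354043 ≈ -17.842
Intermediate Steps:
p = -177911
3223344/p + (-2271131 - 1*(-985818))/k = 3223344/(-177911) + (-2271131 - 1*(-985818))/(-4669213) = 3223344*(-1/177911) + (-2271131 + 985818)*(-1/4669213) = -3223344/177911 - 1285313*(-1/4669213) = -3223344/177911 + 1285313/4669213 = -14821808387129/830704354043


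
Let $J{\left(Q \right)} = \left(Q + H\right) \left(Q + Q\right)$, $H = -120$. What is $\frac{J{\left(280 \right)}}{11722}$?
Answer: $\frac{44800}{5861} \approx 7.6437$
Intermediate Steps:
$J{\left(Q \right)} = 2 Q \left(-120 + Q\right)$ ($J{\left(Q \right)} = \left(Q - 120\right) \left(Q + Q\right) = \left(-120 + Q\right) 2 Q = 2 Q \left(-120 + Q\right)$)
$\frac{J{\left(280 \right)}}{11722} = \frac{2 \cdot 280 \left(-120 + 280\right)}{11722} = 2 \cdot 280 \cdot 160 \cdot \frac{1}{11722} = 89600 \cdot \frac{1}{11722} = \frac{44800}{5861}$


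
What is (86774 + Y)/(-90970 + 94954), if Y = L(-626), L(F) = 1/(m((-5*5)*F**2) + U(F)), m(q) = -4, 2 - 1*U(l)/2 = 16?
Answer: 925589/42496 ≈ 21.781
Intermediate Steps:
U(l) = -28 (U(l) = 4 - 2*16 = 4 - 32 = -28)
L(F) = -1/32 (L(F) = 1/(-4 - 28) = 1/(-32) = -1/32)
Y = -1/32 ≈ -0.031250
(86774 + Y)/(-90970 + 94954) = (86774 - 1/32)/(-90970 + 94954) = (2776767/32)/3984 = (2776767/32)*(1/3984) = 925589/42496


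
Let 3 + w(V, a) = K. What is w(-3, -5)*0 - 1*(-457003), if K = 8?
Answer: 457003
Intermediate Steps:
w(V, a) = 5 (w(V, a) = -3 + 8 = 5)
w(-3, -5)*0 - 1*(-457003) = 5*0 - 1*(-457003) = 0 + 457003 = 457003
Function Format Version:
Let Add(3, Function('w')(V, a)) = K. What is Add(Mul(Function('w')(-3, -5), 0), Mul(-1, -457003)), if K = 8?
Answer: 457003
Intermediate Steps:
Function('w')(V, a) = 5 (Function('w')(V, a) = Add(-3, 8) = 5)
Add(Mul(Function('w')(-3, -5), 0), Mul(-1, -457003)) = Add(Mul(5, 0), Mul(-1, -457003)) = Add(0, 457003) = 457003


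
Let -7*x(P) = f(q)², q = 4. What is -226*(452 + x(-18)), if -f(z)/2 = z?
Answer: -700600/7 ≈ -1.0009e+5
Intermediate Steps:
f(z) = -2*z
x(P) = -64/7 (x(P) = -(-2*4)²/7 = -⅐*(-8)² = -⅐*64 = -64/7)
-226*(452 + x(-18)) = -226*(452 - 64/7) = -226*3100/7 = -700600/7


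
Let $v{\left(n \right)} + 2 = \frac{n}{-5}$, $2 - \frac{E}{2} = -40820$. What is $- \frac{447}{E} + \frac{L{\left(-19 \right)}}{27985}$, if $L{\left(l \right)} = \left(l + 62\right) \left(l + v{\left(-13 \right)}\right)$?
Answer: $- \frac{385530139}{11424036700} \approx -0.033747$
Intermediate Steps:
$E = 81644$ ($E = 4 - -81640 = 4 + 81640 = 81644$)
$v{\left(n \right)} = -2 - \frac{n}{5}$ ($v{\left(n \right)} = -2 + \frac{n}{-5} = -2 + n \left(- \frac{1}{5}\right) = -2 - \frac{n}{5}$)
$L{\left(l \right)} = \left(62 + l\right) \left(\frac{3}{5} + l\right)$ ($L{\left(l \right)} = \left(l + 62\right) \left(l - - \frac{3}{5}\right) = \left(62 + l\right) \left(l + \left(-2 + \frac{13}{5}\right)\right) = \left(62 + l\right) \left(l + \frac{3}{5}\right) = \left(62 + l\right) \left(\frac{3}{5} + l\right)$)
$- \frac{447}{E} + \frac{L{\left(-19 \right)}}{27985} = - \frac{447}{81644} + \frac{\frac{186}{5} + \left(-19\right)^{2} + \frac{313}{5} \left(-19\right)}{27985} = \left(-447\right) \frac{1}{81644} + \left(\frac{186}{5} + 361 - \frac{5947}{5}\right) \frac{1}{27985} = - \frac{447}{81644} - \frac{3956}{139925} = - \frac{385530139}{11424036700}$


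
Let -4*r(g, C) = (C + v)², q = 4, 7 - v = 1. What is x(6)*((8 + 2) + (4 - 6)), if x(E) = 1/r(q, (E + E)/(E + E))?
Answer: -32/49 ≈ -0.65306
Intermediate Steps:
v = 6 (v = 7 - 1*1 = 7 - 1 = 6)
r(g, C) = -(6 + C)²/4 (r(g, C) = -(C + 6)²/4 = -(6 + C)²/4)
x(E) = -4/49 (x(E) = 1/(-(6 + (E + E)/(E + E))²/4) = 1/(-(6 + (2*E)/((2*E)))²/4) = 1/(-(6 + (2*E)*(1/(2*E)))²/4) = 1/(-(6 + 1)²/4) = 1/(-¼*7²) = 1/(-¼*49) = 1/(-49/4) = -4/49)
x(6)*((8 + 2) + (4 - 6)) = -4*((8 + 2) + (4 - 6))/49 = -4*(10 - 2)/49 = -4/49*8 = -32/49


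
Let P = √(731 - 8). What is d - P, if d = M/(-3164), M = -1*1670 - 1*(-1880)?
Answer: -15/226 - √723 ≈ -26.955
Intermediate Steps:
M = 210 (M = -1670 + 1880 = 210)
d = -15/226 (d = 210/(-3164) = 210*(-1/3164) = -15/226 ≈ -0.066372)
P = √723 ≈ 26.889
d - P = -15/226 - √723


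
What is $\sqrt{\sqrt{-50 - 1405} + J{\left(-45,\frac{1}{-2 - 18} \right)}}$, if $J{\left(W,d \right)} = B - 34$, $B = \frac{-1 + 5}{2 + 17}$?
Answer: $\frac{\sqrt{-12198 + 361 i \sqrt{1455}}}{19} \approx 2.9299 + 6.5095 i$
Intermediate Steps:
$B = \frac{4}{19} \approx 0.21053$
$J{\left(W,d \right)} = - \frac{642}{19}$ ($J{\left(W,d \right)} = \frac{4}{19} - 34 = - \frac{642}{19}$)
$\sqrt{\sqrt{-50 - 1405} + J{\left(-45,\frac{1}{-2 - 18} \right)}} = \sqrt{\sqrt{-50 - 1405} - \frac{642}{19}} = \sqrt{\sqrt{-1455} - \frac{642}{19}} = \sqrt{i \sqrt{1455} - \frac{642}{19}} = \sqrt{- \frac{642}{19} + i \sqrt{1455}}$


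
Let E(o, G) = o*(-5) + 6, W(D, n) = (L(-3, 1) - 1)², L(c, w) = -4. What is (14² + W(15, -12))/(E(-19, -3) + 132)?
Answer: 221/233 ≈ 0.94850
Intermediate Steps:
W(D, n) = 25 (W(D, n) = (-4 - 1)² = (-5)² = 25)
E(o, G) = 6 - 5*o (E(o, G) = -5*o + 6 = 6 - 5*o)
(14² + W(15, -12))/(E(-19, -3) + 132) = (14² + 25)/((6 - 5*(-19)) + 132) = (196 + 25)/((6 + 95) + 132) = 221/(101 + 132) = 221/233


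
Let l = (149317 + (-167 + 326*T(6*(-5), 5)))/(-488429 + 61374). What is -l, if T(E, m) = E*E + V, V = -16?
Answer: 437334/427055 ≈ 1.0241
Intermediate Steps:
T(E, m) = -16 + E**2 (T(E, m) = E*E - 16 = E**2 - 16 = -16 + E**2)
l = -437334/427055 (l = (149317 + (-167 + 326*(-16 + (6*(-5))**2)))/(-488429 + 61374) = (149317 + (-167 + 326*(-16 + (-30)**2)))/(-427055) = (149317 + (-167 + 326*(-16 + 900)))*(-1/427055) = (149317 + (-167 + 326*884))*(-1/427055) = (149317 + (-167 + 288184))*(-1/427055) = (149317 + 288017)*(-1/427055) = 437334*(-1/427055) = -437334/427055 ≈ -1.0241)
-l = -1*(-437334/427055) = 437334/427055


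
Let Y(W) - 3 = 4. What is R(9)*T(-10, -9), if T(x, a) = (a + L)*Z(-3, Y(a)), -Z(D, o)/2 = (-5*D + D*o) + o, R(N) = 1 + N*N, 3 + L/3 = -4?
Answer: 4920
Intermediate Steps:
L = -21 (L = -9 + 3*(-4) = -9 - 12 = -21)
Y(W) = 7 (Y(W) = 3 + 4 = 7)
R(N) = 1 + N²
Z(D, o) = -2*o + 10*D - 2*D*o (Z(D, o) = -2*((-5*D + D*o) + o) = -2*(o - 5*D + D*o) = -2*o + 10*D - 2*D*o)
T(x, a) = 42 - 2*a (T(x, a) = (a - 21)*(-2*7 + 10*(-3) - 2*(-3)*7) = (-21 + a)*(-14 - 30 + 42) = (-21 + a)*(-2) = 42 - 2*a)
R(9)*T(-10, -9) = (1 + 9²)*(42 - 2*(-9)) = (1 + 81)*(42 + 18) = 82*60 = 4920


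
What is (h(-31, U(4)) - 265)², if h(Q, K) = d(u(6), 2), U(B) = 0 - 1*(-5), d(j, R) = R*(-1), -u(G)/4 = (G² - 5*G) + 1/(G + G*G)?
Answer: 71289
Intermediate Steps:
u(G) = -4*G² - 4/(G + G²) + 20*G (u(G) = -4*((G² - 5*G) + 1/(G + G*G)) = -4*((G² - 5*G) + 1/(G + G²)) = -4*(G² + 1/(G + G²) - 5*G) = -4*G² - 4/(G + G²) + 20*G)
d(j, R) = -R
U(B) = 5 (U(B) = 0 + 5 = 5)
h(Q, K) = -2 (h(Q, K) = -1*2 = -2)
(h(-31, U(4)) - 265)² = (-2 - 265)² = (-267)² = 71289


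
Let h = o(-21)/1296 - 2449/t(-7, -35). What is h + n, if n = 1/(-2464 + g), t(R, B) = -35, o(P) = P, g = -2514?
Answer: 2632664987/37633680 ≈ 69.955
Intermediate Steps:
n = -1/4978 (n = 1/(-2464 - 2514) = 1/(-4978) = -1/4978 ≈ -0.00020088)
h = 1057723/15120 (h = -21/1296 - 2449/(-35) = -21*1/1296 - 2449*(-1/35) = -7/432 + 2449/35 = 1057723/15120 ≈ 69.955)
h + n = 1057723/15120 - 1/4978 = 2632664987/37633680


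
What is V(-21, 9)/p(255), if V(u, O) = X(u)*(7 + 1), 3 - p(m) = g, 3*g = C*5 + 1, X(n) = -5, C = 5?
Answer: 120/17 ≈ 7.0588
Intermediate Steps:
g = 26/3 (g = (5*5 + 1)/3 = (25 + 1)/3 = (⅓)*26 = 26/3 ≈ 8.6667)
p(m) = -17/3 (p(m) = 3 - 1*26/3 = 3 - 26/3 = -17/3)
V(u, O) = -40 (V(u, O) = -5*(7 + 1) = -5*8 = -40)
V(-21, 9)/p(255) = -40/(-17/3) = -40*(-3/17) = 120/17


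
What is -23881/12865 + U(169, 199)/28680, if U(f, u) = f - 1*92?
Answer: -27356659/14758728 ≈ -1.8536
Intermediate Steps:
U(f, u) = -92 + f (U(f, u) = f - 92 = -92 + f)
-23881/12865 + U(169, 199)/28680 = -23881/12865 + (-92 + 169)/28680 = -23881*1/12865 + 77*(1/28680) = -23881/12865 + 77/28680 = -27356659/14758728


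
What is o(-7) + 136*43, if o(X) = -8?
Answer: 5840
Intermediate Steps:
o(-7) + 136*43 = -8 + 136*43 = -8 + 5848 = 5840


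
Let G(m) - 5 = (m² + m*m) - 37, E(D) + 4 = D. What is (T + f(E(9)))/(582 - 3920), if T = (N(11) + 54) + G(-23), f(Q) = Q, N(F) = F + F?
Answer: -1107/3338 ≈ -0.33164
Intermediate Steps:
E(D) = -4 + D
N(F) = 2*F
G(m) = -32 + 2*m² (G(m) = 5 + ((m² + m*m) - 37) = 5 + ((m² + m²) - 37) = 5 + (2*m² - 37) = 5 + (-37 + 2*m²) = -32 + 2*m²)
T = 1102 (T = (2*11 + 54) + (-32 + 2*(-23)²) = (22 + 54) + (-32 + 2*529) = 76 + (-32 + 1058) = 76 + 1026 = 1102)
(T + f(E(9)))/(582 - 3920) = (1102 + (-4 + 9))/(582 - 3920) = (1102 + 5)/(-3338) = 1107*(-1/3338) = -1107/3338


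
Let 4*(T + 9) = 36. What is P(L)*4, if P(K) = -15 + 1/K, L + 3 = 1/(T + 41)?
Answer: -3742/61 ≈ -61.344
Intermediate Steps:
T = 0 (T = -9 + (1/4)*36 = -9 + 9 = 0)
L = -122/41 (L = -3 + 1/(0 + 41) = -3 + 1/41 = -122/41 ≈ -2.9756)
P(K) = -15 + 1/K
P(L)*4 = (-15 + 1/(-122/41))*4 = (-15 - 41/122)*4 = -1871/122*4 = -3742/61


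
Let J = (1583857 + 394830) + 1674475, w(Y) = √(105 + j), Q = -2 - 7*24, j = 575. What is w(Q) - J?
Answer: -3653162 + 2*√170 ≈ -3.6531e+6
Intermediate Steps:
Q = -170 (Q = -2 - 168 = -170)
w(Y) = 2*√170 (w(Y) = √(105 + 575) = √680 = 2*√170)
J = 3653162 (J = 1978687 + 1674475 = 3653162)
w(Q) - J = 2*√170 - 1*3653162 = 2*√170 - 3653162 = -3653162 + 2*√170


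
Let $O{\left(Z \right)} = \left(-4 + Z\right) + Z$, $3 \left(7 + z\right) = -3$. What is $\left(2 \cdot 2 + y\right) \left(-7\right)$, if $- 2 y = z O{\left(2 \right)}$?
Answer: $-28$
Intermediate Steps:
$z = -8$ ($z = -7 + \frac{1}{3} \left(-3\right) = -7 - 1 = -8$)
$O{\left(Z \right)} = -4 + 2 Z$
$y = 0$ ($y = - \frac{\left(-8\right) \left(-4 + 2 \cdot 2\right)}{2} = - \frac{\left(-8\right) \left(-4 + 4\right)}{2} = - \frac{\left(-8\right) 0}{2} = \left(- \frac{1}{2}\right) 0 = 0$)
$\left(2 \cdot 2 + y\right) \left(-7\right) = \left(2 \cdot 2 + 0\right) \left(-7\right) = \left(4 + 0\right) \left(-7\right) = 4 \left(-7\right) = -28$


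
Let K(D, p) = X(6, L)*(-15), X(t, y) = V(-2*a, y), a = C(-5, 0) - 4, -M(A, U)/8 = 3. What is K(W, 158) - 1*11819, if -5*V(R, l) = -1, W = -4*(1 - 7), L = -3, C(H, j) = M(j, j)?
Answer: -11822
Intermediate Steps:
M(A, U) = -24 (M(A, U) = -8*3 = -24)
C(H, j) = -24
a = -28 (a = -24 - 4 = -28)
W = 24 (W = -4*(-6) = 24)
V(R, l) = 1/5 (V(R, l) = -1/5*(-1) = 1/5)
X(t, y) = 1/5
K(D, p) = -3 (K(D, p) = (1/5)*(-15) = -3)
K(W, 158) - 1*11819 = -3 - 1*11819 = -3 - 11819 = -11822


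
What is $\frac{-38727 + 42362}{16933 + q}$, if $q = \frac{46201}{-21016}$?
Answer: $\frac{76393160}{355817727} \approx 0.2147$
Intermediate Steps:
$q = - \frac{46201}{21016}$ ($q = 46201 \left(- \frac{1}{21016}\right) = - \frac{46201}{21016} \approx -2.1984$)
$\frac{-38727 + 42362}{16933 + q} = \frac{-38727 + 42362}{16933 - \frac{46201}{21016}} = \frac{3635}{\frac{355817727}{21016}} = 3635 \cdot \frac{21016}{355817727} = \frac{76393160}{355817727}$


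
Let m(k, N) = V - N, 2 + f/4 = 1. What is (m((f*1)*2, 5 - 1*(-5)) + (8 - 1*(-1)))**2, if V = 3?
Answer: 4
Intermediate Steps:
f = -4 (f = -8 + 4*1 = -8 + 4 = -4)
m(k, N) = 3 - N
(m((f*1)*2, 5 - 1*(-5)) + (8 - 1*(-1)))**2 = ((3 - (5 - 1*(-5))) + (8 - 1*(-1)))**2 = ((3 - (5 + 5)) + (8 + 1))**2 = ((3 - 1*10) + 9)**2 = ((3 - 10) + 9)**2 = (-7 + 9)**2 = 2**2 = 4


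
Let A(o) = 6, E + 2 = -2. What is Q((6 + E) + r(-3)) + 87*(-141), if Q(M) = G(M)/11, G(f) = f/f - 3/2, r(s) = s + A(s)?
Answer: -269875/22 ≈ -12267.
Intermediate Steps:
E = -4 (E = -2 - 2 = -4)
r(s) = 6 + s (r(s) = s + 6 = 6 + s)
G(f) = -½ (G(f) = 1 - 3*½ = 1 - 3/2 = -½)
Q(M) = -1/22 (Q(M) = -½/11 = -½*1/11 = -1/22)
Q((6 + E) + r(-3)) + 87*(-141) = -1/22 + 87*(-141) = -1/22 - 12267 = -269875/22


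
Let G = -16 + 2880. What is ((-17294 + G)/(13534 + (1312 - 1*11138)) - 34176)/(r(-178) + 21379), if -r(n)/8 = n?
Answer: -21123173/14092254 ≈ -1.4989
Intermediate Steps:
r(n) = -8*n
G = 2864
((-17294 + G)/(13534 + (1312 - 1*11138)) - 34176)/(r(-178) + 21379) = ((-17294 + 2864)/(13534 + (1312 - 1*11138)) - 34176)/(-8*(-178) + 21379) = (-14430/(13534 + (1312 - 11138)) - 34176)/(1424 + 21379) = (-14430/(13534 - 9826) - 34176)/22803 = (-14430/3708 - 34176)*(1/22803) = (-14430*1/3708 - 34176)*(1/22803) = (-2405/618 - 34176)*(1/22803) = -21123173/618*1/22803 = -21123173/14092254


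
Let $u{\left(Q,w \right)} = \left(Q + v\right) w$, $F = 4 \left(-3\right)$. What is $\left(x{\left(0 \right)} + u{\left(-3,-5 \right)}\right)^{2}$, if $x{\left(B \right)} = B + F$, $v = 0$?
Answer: $9$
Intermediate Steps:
$F = -12$
$u{\left(Q,w \right)} = Q w$ ($u{\left(Q,w \right)} = \left(Q + 0\right) w = Q w$)
$x{\left(B \right)} = -12 + B$ ($x{\left(B \right)} = B - 12 = -12 + B$)
$\left(x{\left(0 \right)} + u{\left(-3,-5 \right)}\right)^{2} = \left(\left(-12 + 0\right) - -15\right)^{2} = \left(-12 + 15\right)^{2} = 3^{2} = 9$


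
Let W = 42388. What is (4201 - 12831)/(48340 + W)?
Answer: -4315/45364 ≈ -0.095119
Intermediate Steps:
(4201 - 12831)/(48340 + W) = (4201 - 12831)/(48340 + 42388) = -8630/90728 = -8630*1/90728 = -4315/45364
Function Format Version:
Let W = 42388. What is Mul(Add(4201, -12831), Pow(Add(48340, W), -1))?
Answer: Rational(-4315, 45364) ≈ -0.095119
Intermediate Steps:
Mul(Add(4201, -12831), Pow(Add(48340, W), -1)) = Mul(Add(4201, -12831), Pow(Add(48340, 42388), -1)) = Mul(-8630, Pow(90728, -1)) = Mul(-8630, Rational(1, 90728)) = Rational(-4315, 45364)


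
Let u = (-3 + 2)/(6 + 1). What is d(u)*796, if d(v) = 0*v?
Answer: 0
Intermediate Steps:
u = -⅐ (u = -1/7 = -1*⅐ = -⅐ ≈ -0.14286)
d(v) = 0
d(u)*796 = 0*796 = 0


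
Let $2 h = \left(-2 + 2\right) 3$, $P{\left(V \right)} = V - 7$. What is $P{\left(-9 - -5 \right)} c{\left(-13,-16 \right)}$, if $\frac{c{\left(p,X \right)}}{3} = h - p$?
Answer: $-429$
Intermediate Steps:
$P{\left(V \right)} = -7 + V$ ($P{\left(V \right)} = V - 7 = -7 + V$)
$h = 0$ ($h = \frac{\left(-2 + 2\right) 3}{2} = \frac{0 \cdot 3}{2} = \frac{1}{2} \cdot 0 = 0$)
$c{\left(p,X \right)} = - 3 p$ ($c{\left(p,X \right)} = 3 \left(0 - p\right) = 3 \left(- p\right) = - 3 p$)
$P{\left(-9 - -5 \right)} c{\left(-13,-16 \right)} = \left(-7 - 4\right) \left(\left(-3\right) \left(-13\right)\right) = \left(-7 + \left(-9 + 5\right)\right) 39 = \left(-7 - 4\right) 39 = \left(-11\right) 39 = -429$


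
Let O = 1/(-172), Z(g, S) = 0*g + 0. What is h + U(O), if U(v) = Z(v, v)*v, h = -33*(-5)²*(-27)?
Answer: 22275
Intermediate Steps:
Z(g, S) = 0 (Z(g, S) = 0 + 0 = 0)
O = -1/172 ≈ -0.0058140
h = 22275 (h = -33*25*(-27) = -825*(-27) = 22275)
U(v) = 0 (U(v) = 0*v = 0)
h + U(O) = 22275 + 0 = 22275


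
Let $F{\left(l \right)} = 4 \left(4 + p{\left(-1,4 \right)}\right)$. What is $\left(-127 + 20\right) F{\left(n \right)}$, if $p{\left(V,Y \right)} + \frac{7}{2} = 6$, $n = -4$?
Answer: $-2782$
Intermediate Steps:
$p{\left(V,Y \right)} = \frac{5}{2}$ ($p{\left(V,Y \right)} = - \frac{7}{2} + 6 = \frac{5}{2}$)
$F{\left(l \right)} = 26$ ($F{\left(l \right)} = 4 \left(4 + \frac{5}{2}\right) = 4 \cdot \frac{13}{2} = 26$)
$\left(-127 + 20\right) F{\left(n \right)} = \left(-127 + 20\right) 26 = \left(-107\right) 26 = -2782$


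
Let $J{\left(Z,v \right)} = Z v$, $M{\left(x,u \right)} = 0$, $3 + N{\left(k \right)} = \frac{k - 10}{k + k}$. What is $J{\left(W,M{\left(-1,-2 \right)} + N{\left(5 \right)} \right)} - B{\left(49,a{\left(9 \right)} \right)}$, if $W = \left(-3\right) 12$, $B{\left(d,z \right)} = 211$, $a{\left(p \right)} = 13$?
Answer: $-85$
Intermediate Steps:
$N{\left(k \right)} = -3 + \frac{-10 + k}{2 k}$ ($N{\left(k \right)} = -3 + \frac{k - 10}{k + k} = -3 + \frac{-10 + k}{2 k}$)
$W = -36$
$J{\left(W,M{\left(-1,-2 \right)} + N{\left(5 \right)} \right)} - B{\left(49,a{\left(9 \right)} \right)} = - 36 \left(0 - \left(\frac{5}{2} + \frac{5}{5}\right)\right) - 211 = - 36 \left(0 - \frac{7}{2}\right) - 211 = \left(-36\right) \left(- \frac{7}{2}\right) - 211 = 126 - 211 = -85$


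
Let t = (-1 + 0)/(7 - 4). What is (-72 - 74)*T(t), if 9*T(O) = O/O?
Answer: -146/9 ≈ -16.222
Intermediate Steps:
t = -1/3 ≈ -0.33333
T(O) = 1/9 (T(O) = (O/O)/9 = (1/9)*1 = 1/9)
(-72 - 74)*T(t) = (-72 - 74)*(1/9) = -146*1/9 = -146/9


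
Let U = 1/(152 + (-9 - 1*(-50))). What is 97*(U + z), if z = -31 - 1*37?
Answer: -1272931/193 ≈ -6595.5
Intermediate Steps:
z = -68 (z = -31 - 37 = -68)
U = 1/193 (U = 1/(152 + (-9 + 50)) = 1/(152 + 41) = 1/193 ≈ 0.0051813)
97*(U + z) = 97*(1/193 - 68) = 97*(-13123/193) = -1272931/193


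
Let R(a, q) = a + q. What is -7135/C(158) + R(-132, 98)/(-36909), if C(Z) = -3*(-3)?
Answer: -29260601/36909 ≈ -792.78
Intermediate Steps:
C(Z) = 9
-7135/C(158) + R(-132, 98)/(-36909) = -7135/9 + (-132 + 98)/(-36909) = -7135*⅑ - 34*(-1/36909) = -7135/9 + 34/36909 = -29260601/36909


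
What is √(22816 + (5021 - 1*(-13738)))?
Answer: 5*√1663 ≈ 203.90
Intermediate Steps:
√(22816 + (5021 - 1*(-13738))) = √(22816 + (5021 + 13738)) = √(22816 + 18759) = √41575 = 5*√1663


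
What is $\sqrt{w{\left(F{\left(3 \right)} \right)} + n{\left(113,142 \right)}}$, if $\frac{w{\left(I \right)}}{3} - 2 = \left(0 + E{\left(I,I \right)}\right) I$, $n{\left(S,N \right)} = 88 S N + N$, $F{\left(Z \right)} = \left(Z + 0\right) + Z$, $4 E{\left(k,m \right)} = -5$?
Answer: $\frac{\sqrt{5648694}}{2} \approx 1188.3$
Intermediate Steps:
$E{\left(k,m \right)} = - \frac{5}{4}$ ($E{\left(k,m \right)} = \frac{1}{4} \left(-5\right) = - \frac{5}{4}$)
$F{\left(Z \right)} = 2 Z$ ($F{\left(Z \right)} = Z + Z = 2 Z$)
$n{\left(S,N \right)} = N + 88 N S$ ($n{\left(S,N \right)} = 88 N S + N = N + 88 N S$)
$w{\left(I \right)} = 6 - \frac{15 I}{4}$ ($w{\left(I \right)} = 6 + 3 \left(0 - \frac{5}{4}\right) I = 6 + 3 \left(- \frac{5 I}{4}\right) = 6 - \frac{15 I}{4}$)
$\sqrt{w{\left(F{\left(3 \right)} \right)} + n{\left(113,142 \right)}} = \sqrt{\left(6 - \frac{15 \cdot 2 \cdot 3}{4}\right) + 142 \left(1 + 88 \cdot 113\right)} = \sqrt{\left(6 - \frac{45}{2}\right) + 142 \left(1 + 9944\right)} = \sqrt{\left(6 - \frac{45}{2}\right) + 142 \cdot 9945} = \sqrt{- \frac{33}{2} + 1412190} = \sqrt{\frac{2824347}{2}} = \frac{\sqrt{5648694}}{2}$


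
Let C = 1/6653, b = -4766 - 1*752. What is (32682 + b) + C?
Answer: 180722093/6653 ≈ 27164.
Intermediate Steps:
b = -5518 (b = -4766 - 752 = -5518)
C = 1/6653 ≈ 0.00015031
(32682 + b) + C = (32682 - 5518) + 1/6653 = 27164 + 1/6653 = 180722093/6653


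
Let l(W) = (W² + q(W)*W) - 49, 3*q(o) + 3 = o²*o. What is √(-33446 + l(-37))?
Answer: √5333682/3 ≈ 769.83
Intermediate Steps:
q(o) = -1 + o³/3 (q(o) = -1 + (o²*o)/3 = -1 + o³/3)
l(W) = -49 + W² + W*(-1 + W³/3) (l(W) = (W² + (-1 + W³/3)*W) - 49 = (W² + W*(-1 + W³/3)) - 49 = -49 + W² + W*(-1 + W³/3))
√(-33446 + l(-37)) = √(-33446 + (-49 + (-37)² - 1*(-37) + (⅓)*(-37)⁴)) = √(-33446 + (-49 + 1369 + 37 + (⅓)*1874161)) = √(-33446 + (-49 + 1369 + 37 + 1874161/3)) = √(-33446 + 1878232/3) = √(1777894/3) = √5333682/3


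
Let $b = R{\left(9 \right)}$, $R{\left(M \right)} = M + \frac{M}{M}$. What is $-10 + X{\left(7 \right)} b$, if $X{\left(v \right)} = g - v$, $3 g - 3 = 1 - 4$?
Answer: $-80$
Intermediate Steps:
$g = 0$ ($g = 1 + \frac{1 - 4}{3} = 1 + \frac{1}{3} \left(-3\right) = 1 - 1 = 0$)
$X{\left(v \right)} = - v$ ($X{\left(v \right)} = 0 - v = - v$)
$R{\left(M \right)} = 1 + M$ ($R{\left(M \right)} = M + 1 = 1 + M$)
$b = 10$ ($b = 1 + 9 = 10$)
$-10 + X{\left(7 \right)} b = -10 + \left(-1\right) 7 \cdot 10 = -10 - 70 = -80$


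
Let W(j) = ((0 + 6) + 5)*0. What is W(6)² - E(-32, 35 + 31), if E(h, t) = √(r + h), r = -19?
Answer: -I*√51 ≈ -7.1414*I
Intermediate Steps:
W(j) = 0 (W(j) = (6 + 5)*0 = 11*0 = 0)
E(h, t) = √(-19 + h)
W(6)² - E(-32, 35 + 31) = 0² - √(-19 - 32) = 0 - √(-51) = 0 - I*√51 = -I*√51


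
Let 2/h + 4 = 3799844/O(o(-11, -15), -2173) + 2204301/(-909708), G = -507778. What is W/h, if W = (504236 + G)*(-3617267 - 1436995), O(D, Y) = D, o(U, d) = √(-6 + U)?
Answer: -8717076020286711/151618 - 34012776036311688*I*√17/17 ≈ -5.7494e+10 - 8.2493e+15*I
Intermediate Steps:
h = 2/(-1947711/303236 - 3799844*I*√17/17) (h = 2/(-4 + (3799844/(√(-6 - 11)) + 2204301/(-909708))) = 2/(-4 + (3799844/(√(-17)) + 2204301*(-1/909708))) = 2/(-4 + (3799844/((I*√17)) - 734767/303236)) = 2/(-4 + (3799844*(-I*√17/17) - 734767/303236)) = 2/(-4 + (-3799844*I*√17/17 - 734767/303236)) = 2/(-4 + (-734767/303236 - 3799844*I*√17/17)) = 2/(-1947711/303236 - 3799844*I*√17/17) ≈ -1.5125e-11 + 2.1701e-6*I)
W = 17902196004 (W = (504236 - 507778)*(-3617267 - 1436995) = -3542*(-5054262) = 17902196004)
W/h = 17902196004/(-20080947155064/1327678899216273667565713 + 698807055843230848*I*√17/1327678899216273667565713)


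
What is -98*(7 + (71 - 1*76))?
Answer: -196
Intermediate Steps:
-98*(7 + (71 - 1*76)) = -98*(7 + (71 - 76)) = -98*(7 - 5) = -98*2 = -196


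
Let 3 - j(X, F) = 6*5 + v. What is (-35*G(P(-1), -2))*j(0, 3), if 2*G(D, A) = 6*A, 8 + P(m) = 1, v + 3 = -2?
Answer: -4620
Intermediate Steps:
v = -5 (v = -3 - 2 = -5)
P(m) = -7 (P(m) = -8 + 1 = -7)
j(X, F) = -22 (j(X, F) = 3 - (6*5 - 5) = 3 - (30 - 5) = 3 - 1*25 = 3 - 25 = -22)
G(D, A) = 3*A (G(D, A) = (6*A)/2 = 3*A)
(-35*G(P(-1), -2))*j(0, 3) = -105*(-2)*(-22) = -35*(-6)*(-22) = 210*(-22) = -4620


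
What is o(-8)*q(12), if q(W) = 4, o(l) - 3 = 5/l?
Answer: 19/2 ≈ 9.5000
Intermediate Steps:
o(l) = 3 + 5/l
o(-8)*q(12) = (3 + 5/(-8))*4 = (3 + 5*(-⅛))*4 = (3 - 5/8)*4 = (19/8)*4 = 19/2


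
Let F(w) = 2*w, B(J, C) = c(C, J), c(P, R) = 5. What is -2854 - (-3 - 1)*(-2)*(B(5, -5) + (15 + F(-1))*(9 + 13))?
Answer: -5182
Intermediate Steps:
B(J, C) = 5
-2854 - (-3 - 1)*(-2)*(B(5, -5) + (15 + F(-1))*(9 + 13)) = -2854 - (-3 - 1)*(-2)*(5 + (15 + 2*(-1))*(9 + 13)) = -2854 - (-4*(-2))*(5 + (15 - 2)*22) = -2854 - 8*(5 + 13*22) = -2854 - 8*(5 + 286) = -2854 - 8*291 = -2854 - 1*2328 = -2854 - 2328 = -5182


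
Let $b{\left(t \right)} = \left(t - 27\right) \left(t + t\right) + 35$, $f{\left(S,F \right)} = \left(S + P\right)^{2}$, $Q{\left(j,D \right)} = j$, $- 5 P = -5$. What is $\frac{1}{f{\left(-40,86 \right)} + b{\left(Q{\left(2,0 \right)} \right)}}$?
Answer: $\frac{1}{1456} \approx 0.00068681$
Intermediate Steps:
$P = 1$ ($P = \left(- \frac{1}{5}\right) \left(-5\right) = 1$)
$f{\left(S,F \right)} = \left(1 + S\right)^{2}$ ($f{\left(S,F \right)} = \left(S + 1\right)^{2} = \left(1 + S\right)^{2}$)
$b{\left(t \right)} = 35 + 2 t \left(-27 + t\right)$ ($b{\left(t \right)} = \left(-27 + t\right) 2 t + 35 = 2 t \left(-27 + t\right) + 35 = 35 + 2 t \left(-27 + t\right)$)
$\frac{1}{f{\left(-40,86 \right)} + b{\left(Q{\left(2,0 \right)} \right)}} = \frac{1}{\left(1 - 40\right)^{2} + \left(35 - 108 + 2 \cdot 2^{2}\right)} = \frac{1}{\left(-39\right)^{2} + \left(35 - 108 + 2 \cdot 4\right)} = \frac{1}{1521 + \left(35 - 108 + 8\right)} = \frac{1}{1521 - 65} = \frac{1}{1456}$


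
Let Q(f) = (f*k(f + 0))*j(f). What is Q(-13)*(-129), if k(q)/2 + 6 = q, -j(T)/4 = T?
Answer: -3313752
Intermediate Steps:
j(T) = -4*T
k(q) = -12 + 2*q
Q(f) = -4*f**2*(-12 + 2*f) (Q(f) = (f*(-12 + 2*(f + 0)))*(-4*f) = (f*(-12 + 2*f))*(-4*f) = -4*f**2*(-12 + 2*f))
Q(-13)*(-129) = (8*(-13)**2*(6 - 1*(-13)))*(-129) = (8*169*(6 + 13))*(-129) = (8*169*19)*(-129) = 25688*(-129) = -3313752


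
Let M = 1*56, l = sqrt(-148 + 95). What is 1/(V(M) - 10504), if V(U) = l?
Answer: -10504/110334069 - I*sqrt(53)/110334069 ≈ -9.5202e-5 - 6.5982e-8*I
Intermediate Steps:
l = I*sqrt(53) (l = sqrt(-53) = I*sqrt(53) ≈ 7.2801*I)
M = 56
V(U) = I*sqrt(53)
1/(V(M) - 10504) = 1/(I*sqrt(53) - 10504) = 1/(-10504 + I*sqrt(53))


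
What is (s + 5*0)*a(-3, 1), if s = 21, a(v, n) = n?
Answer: 21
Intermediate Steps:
(s + 5*0)*a(-3, 1) = (21 + 5*0)*1 = (21 + 0)*1 = 21*1 = 21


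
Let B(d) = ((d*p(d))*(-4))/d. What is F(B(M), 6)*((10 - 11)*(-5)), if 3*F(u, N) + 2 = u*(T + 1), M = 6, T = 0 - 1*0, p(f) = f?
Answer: -130/3 ≈ -43.333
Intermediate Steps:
T = 0 (T = 0 + 0 = 0)
B(d) = -4*d (B(d) = ((d*d)*(-4))/d = (d²*(-4))/d = (-4*d²)/d = -4*d)
F(u, N) = -⅔ + u/3 (F(u, N) = -⅔ + (u*(0 + 1))/3 = -⅔ + (u*1)/3 = -⅔ + u/3)
F(B(M), 6)*((10 - 11)*(-5)) = (-⅔ + (-4*6)/3)*((10 - 11)*(-5)) = (-⅔ + (⅓)*(-24))*(-1*(-5)) = (-⅔ - 8)*5 = -26/3*5 = -130/3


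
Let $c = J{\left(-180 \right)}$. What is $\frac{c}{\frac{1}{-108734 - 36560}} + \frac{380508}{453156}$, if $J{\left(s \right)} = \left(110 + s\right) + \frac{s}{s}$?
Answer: $\frac{378584906927}{37763} \approx 1.0025 \cdot 10^{7}$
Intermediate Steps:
$J{\left(s \right)} = 111 + s$ ($J{\left(s \right)} = \left(110 + s\right) + 1 = 111 + s$)
$c = -69$ ($c = 111 - 180 = -69$)
$\frac{c}{\frac{1}{-108734 - 36560}} + \frac{380508}{453156} = - \frac{69}{\frac{1}{-108734 - 36560}} + \frac{380508}{453156} = - \frac{69}{\frac{1}{-145294}} + 380508 \cdot \frac{1}{453156} = - \frac{69}{- \frac{1}{145294}} + \frac{31709}{37763} = \left(-69\right) \left(-145294\right) + \frac{31709}{37763} = 10025286 + \frac{31709}{37763} = \frac{378584906927}{37763}$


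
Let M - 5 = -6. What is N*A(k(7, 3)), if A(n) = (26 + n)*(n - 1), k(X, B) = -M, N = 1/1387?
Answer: 0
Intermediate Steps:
M = -1 (M = 5 - 6 = -1)
N = 1/1387 ≈ 0.00072098
k(X, B) = 1 (k(X, B) = -1*(-1) = 1)
A(n) = (-1 + n)*(26 + n) (A(n) = (26 + n)*(-1 + n) = (-1 + n)*(26 + n))
N*A(k(7, 3)) = (-26 + 1² + 25*1)/1387 = (-26 + 1 + 25)/1387 = (1/1387)*0 = 0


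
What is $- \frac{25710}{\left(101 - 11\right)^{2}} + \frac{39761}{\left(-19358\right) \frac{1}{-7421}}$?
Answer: $\frac{19912833266}{1306665} \approx 15239.0$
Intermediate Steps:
$- \frac{25710}{\left(101 - 11\right)^{2}} + \frac{39761}{\left(-19358\right) \frac{1}{-7421}} = - \frac{25710}{90^{2}} + \frac{39761}{\left(-19358\right) \left(- \frac{1}{7421}\right)} = - \frac{25710}{8100} + \frac{39761}{\frac{19358}{7421}} = \left(-25710\right) \frac{1}{8100} + 39761 \cdot \frac{7421}{19358} = - \frac{857}{270} + \frac{295066381}{19358} = \frac{19912833266}{1306665}$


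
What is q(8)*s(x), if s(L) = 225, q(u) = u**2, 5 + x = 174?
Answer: 14400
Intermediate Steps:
x = 169 (x = -5 + 174 = 169)
q(8)*s(x) = 8**2*225 = 64*225 = 14400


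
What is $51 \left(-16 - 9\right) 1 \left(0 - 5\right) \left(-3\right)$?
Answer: $-19125$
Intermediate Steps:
$51 \left(-16 - 9\right) 1 \left(0 - 5\right) \left(-3\right) = 51 \left(-16 - 9\right) 1 \left(-5\right) \left(-3\right) = 51 \left(-25\right) \left(\left(-5\right) \left(-3\right)\right) = \left(-1275\right) 15 = -19125$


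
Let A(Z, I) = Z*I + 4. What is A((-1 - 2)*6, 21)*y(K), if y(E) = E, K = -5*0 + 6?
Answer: -2244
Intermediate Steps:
A(Z, I) = 4 + I*Z (A(Z, I) = I*Z + 4 = 4 + I*Z)
K = 6 (K = 0 + 6 = 6)
A((-1 - 2)*6, 21)*y(K) = (4 + 21*((-1 - 2)*6))*6 = (4 + 21*(-3*6))*6 = (4 + 21*(-18))*6 = (4 - 378)*6 = -374*6 = -2244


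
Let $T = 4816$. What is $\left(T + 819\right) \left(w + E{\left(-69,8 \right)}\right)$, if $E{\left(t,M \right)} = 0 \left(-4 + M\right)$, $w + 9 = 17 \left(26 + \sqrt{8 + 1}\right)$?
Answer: $2727340$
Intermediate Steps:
$w = 484$ ($w = -9 + 17 \left(26 + \sqrt{8 + 1}\right) = -9 + 17 \left(26 + \sqrt{9}\right) = -9 + 17 \left(26 + 3\right) = -9 + 17 \cdot 29 = -9 + 493 = 484$)
$E{\left(t,M \right)} = 0$
$\left(T + 819\right) \left(w + E{\left(-69,8 \right)}\right) = \left(4816 + 819\right) \left(484 + 0\right) = 5635 \cdot 484 = 2727340$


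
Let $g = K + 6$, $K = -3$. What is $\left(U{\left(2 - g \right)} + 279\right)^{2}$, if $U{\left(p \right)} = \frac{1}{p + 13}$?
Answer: $\frac{11215801}{144} \approx 77888.0$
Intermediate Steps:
$g = 3$ ($g = -3 + 6 = 3$)
$U{\left(p \right)} = \frac{1}{13 + p}$
$\left(U{\left(2 - g \right)} + 279\right)^{2} = \left(\frac{1}{13 + \left(2 - 3\right)} + 279\right)^{2} = \left(\frac{1}{13 - 1} + 279\right)^{2} = \left(\frac{1}{12} + 279\right)^{2} = \left(\frac{3349}{12}\right)^{2} = \frac{11215801}{144}$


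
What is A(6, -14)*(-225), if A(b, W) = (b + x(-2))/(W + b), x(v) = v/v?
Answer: 1575/8 ≈ 196.88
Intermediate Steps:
x(v) = 1
A(b, W) = (1 + b)/(W + b) (A(b, W) = (b + 1)/(W + b) = (1 + b)/(W + b))
A(6, -14)*(-225) = ((1 + 6)/(-14 + 6))*(-225) = (7/(-8))*(-225) = -⅛*7*(-225) = -7/8*(-225) = 1575/8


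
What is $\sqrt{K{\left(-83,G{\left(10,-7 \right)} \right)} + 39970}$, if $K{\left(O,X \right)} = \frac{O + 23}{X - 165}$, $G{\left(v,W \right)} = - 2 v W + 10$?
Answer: $\sqrt{39974} \approx 199.94$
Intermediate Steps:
$G{\left(v,W \right)} = 10 - 2 W v$ ($G{\left(v,W \right)} = - 2 W v + 10 = 10 - 2 W v$)
$K{\left(O,X \right)} = \frac{23 + O}{-165 + X}$
$\sqrt{K{\left(-83,G{\left(10,-7 \right)} \right)} + 39970} = \sqrt{\frac{23 - 83}{-165 - \left(-10 - 140\right)} + 39970} = \sqrt{\frac{1}{-165 + \left(10 + 140\right)} \left(-60\right) + 39970} = \sqrt{\frac{1}{-165 + 150} \left(-60\right) + 39970} = \sqrt{\frac{1}{-15} \left(-60\right) + 39970} = \sqrt{\left(- \frac{1}{15}\right) \left(-60\right) + 39970} = \sqrt{4 + 39970} = \sqrt{39974}$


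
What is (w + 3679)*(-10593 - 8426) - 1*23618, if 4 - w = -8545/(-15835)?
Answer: -221881070894/3167 ≈ -7.0060e+7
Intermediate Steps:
w = 10959/3167 (w = 4 - (-8545)/(-15835) = 4 - (-8545)*(-1)/15835 = 4 - 1*1709/3167 = 4 - 1709/3167 = 10959/3167 ≈ 3.4604)
(w + 3679)*(-10593 - 8426) - 1*23618 = (10959/3167 + 3679)*(-10593 - 8426) - 1*23618 = (11662352/3167)*(-19019) - 23618 = -221806272688/3167 - 23618 = -221881070894/3167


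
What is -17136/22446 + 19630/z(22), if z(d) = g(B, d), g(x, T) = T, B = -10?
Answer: 12228833/13717 ≈ 891.51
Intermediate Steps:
z(d) = d
-17136/22446 + 19630/z(22) = -17136/22446 + 19630/22 = -17136*1/22446 + 19630*(1/22) = -952/1247 + 9815/11 = 12228833/13717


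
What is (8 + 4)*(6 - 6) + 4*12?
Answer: 48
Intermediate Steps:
(8 + 4)*(6 - 6) + 4*12 = 12*0 + 48 = 0 + 48 = 48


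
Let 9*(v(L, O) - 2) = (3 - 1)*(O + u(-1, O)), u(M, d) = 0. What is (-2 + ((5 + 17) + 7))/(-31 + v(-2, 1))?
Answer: -243/259 ≈ -0.93822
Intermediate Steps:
v(L, O) = 2 + 2*O/9 (v(L, O) = 2 + ((3 - 1)*(O + 0))/9 = 2 + (2*O)/9 = 2 + 2*O/9)
(-2 + ((5 + 17) + 7))/(-31 + v(-2, 1)) = (-2 + ((5 + 17) + 7))/(-31 + (2 + (2/9)*1)) = (-2 + (22 + 7))/(-31 + (2 + 2/9)) = (-2 + 29)/(-31 + 20/9) = 27/(-259/9) = -9/259*27 = -243/259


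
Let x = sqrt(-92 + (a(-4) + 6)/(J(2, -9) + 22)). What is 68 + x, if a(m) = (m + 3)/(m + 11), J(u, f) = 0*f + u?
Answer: 68 + I*sqrt(647430)/84 ≈ 68.0 + 9.5789*I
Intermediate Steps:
J(u, f) = u (J(u, f) = 0 + u = u)
a(m) = (3 + m)/(11 + m)
x = I*sqrt(647430)/84 (x = sqrt(-92 + ((3 - 4)/(11 - 4) + 6)/(2 + 22)) = sqrt(-92 + (-1/7 + 6)/24) = sqrt(-92 + ((1/7)*(-1) + 6)*(1/24)) = sqrt(-92 + (-1/7 + 6)*(1/24)) = sqrt(-92 + (41/7)*(1/24)) = sqrt(-92 + 41/168) = sqrt(-15415/168) = I*sqrt(647430)/84 ≈ 9.5789*I)
68 + x = 68 + I*sqrt(647430)/84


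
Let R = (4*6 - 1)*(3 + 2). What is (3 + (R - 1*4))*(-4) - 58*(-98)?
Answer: 5228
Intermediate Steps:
R = 115 (R = (24 - 1)*5 = 23*5 = 115)
(3 + (R - 1*4))*(-4) - 58*(-98) = (3 + (115 - 1*4))*(-4) - 58*(-98) = (3 + (115 - 4))*(-4) + 5684 = (3 + 111)*(-4) + 5684 = 114*(-4) + 5684 = -456 + 5684 = 5228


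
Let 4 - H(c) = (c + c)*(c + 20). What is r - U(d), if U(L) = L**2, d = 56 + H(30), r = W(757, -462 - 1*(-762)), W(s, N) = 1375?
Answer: -8642225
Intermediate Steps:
H(c) = 4 - 2*c*(20 + c) (H(c) = 4 - (c + c)*(c + 20) = 4 - 2*c*(20 + c))
r = 1375
d = -2940 (d = 56 + (4 - 40*30 - 2*30**2) = 56 + (4 - 1200 - 2*900) = 56 + (4 - 1200 - 1800) = 56 - 2996 = -2940)
r - U(d) = 1375 - 1*(-2940)**2 = 1375 - 1*8643600 = 1375 - 8643600 = -8642225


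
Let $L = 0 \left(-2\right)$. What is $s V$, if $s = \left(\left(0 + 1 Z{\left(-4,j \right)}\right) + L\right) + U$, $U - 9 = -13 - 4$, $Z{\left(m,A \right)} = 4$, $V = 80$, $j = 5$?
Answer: $-320$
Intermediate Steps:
$L = 0$
$U = -8$ ($U = 9 - 17 = -8$)
$s = -4$ ($s = \left(\left(0 + 1 \cdot 4\right) + 0\right) - 8 = \left(\left(0 + 4\right) + 0\right) - 8 = \left(4 + 0\right) - 8 = 4 - 8 = -4$)
$s V = \left(-4\right) 80 = -320$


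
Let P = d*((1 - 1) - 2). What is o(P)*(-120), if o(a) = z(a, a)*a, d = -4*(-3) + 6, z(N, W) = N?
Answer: -155520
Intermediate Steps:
d = 18 (d = 12 + 6 = 18)
P = -36 (P = 18*((1 - 1) - 2) = 18*(0 - 2) = 18*(-2) = -36)
o(a) = a² (o(a) = a*a = a²)
o(P)*(-120) = (-36)²*(-120) = 1296*(-120) = -155520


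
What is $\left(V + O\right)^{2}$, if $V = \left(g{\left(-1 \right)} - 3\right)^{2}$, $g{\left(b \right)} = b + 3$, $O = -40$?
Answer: $1521$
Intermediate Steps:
$g{\left(b \right)} = 3 + b$
$V = 1$ ($V = \left(\left(3 - 1\right) - 3\right)^{2} = \left(2 - 3\right)^{2} = \left(-1\right)^{2} = 1$)
$\left(V + O\right)^{2} = \left(1 - 40\right)^{2} = \left(-39\right)^{2} = 1521$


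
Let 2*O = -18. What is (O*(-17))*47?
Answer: 7191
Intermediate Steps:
O = -9 (O = (½)*(-18) = -9)
(O*(-17))*47 = -9*(-17)*47 = 153*47 = 7191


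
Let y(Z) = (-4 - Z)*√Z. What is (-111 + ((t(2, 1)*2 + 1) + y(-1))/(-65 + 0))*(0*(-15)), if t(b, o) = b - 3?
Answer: 0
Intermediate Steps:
t(b, o) = -3 + b
y(Z) = √Z*(-4 - Z)
(-111 + ((t(2, 1)*2 + 1) + y(-1))/(-65 + 0))*(0*(-15)) = (-111 + (((-3 + 2)*2 + 1) + √(-1)*(-4 - 1*(-1)))/(-65 + 0))*(0*(-15)) = (-111 + ((-1*2 + 1) + I*(-4 + 1))/(-65))*0 = (-111 + ((-2 + 1) + I*(-3))*(-1/65))*0 = (-111 + (-1 - 3*I)*(-1/65))*0 = (-111 + (1/65 + 3*I/65))*0 = (-7214/65 + 3*I/65)*0 = 0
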